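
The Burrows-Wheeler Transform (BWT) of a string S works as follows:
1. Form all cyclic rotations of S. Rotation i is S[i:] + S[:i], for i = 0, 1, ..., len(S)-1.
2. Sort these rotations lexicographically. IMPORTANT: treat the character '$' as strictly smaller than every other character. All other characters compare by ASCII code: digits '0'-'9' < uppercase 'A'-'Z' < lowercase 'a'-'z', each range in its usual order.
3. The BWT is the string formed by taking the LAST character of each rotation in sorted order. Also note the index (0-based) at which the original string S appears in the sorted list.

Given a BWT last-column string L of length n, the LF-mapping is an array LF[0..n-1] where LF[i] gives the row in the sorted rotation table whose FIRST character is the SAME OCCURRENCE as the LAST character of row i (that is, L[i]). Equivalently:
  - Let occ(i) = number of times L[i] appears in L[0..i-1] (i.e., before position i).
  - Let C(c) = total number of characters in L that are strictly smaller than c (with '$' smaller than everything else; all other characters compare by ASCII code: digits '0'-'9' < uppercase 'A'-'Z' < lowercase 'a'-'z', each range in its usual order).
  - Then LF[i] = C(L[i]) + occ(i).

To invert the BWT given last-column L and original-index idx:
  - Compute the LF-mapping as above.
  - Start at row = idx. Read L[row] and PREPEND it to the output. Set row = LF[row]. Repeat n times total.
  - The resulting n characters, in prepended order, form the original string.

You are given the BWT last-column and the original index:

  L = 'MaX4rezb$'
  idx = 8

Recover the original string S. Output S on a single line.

Answer: zebra4XM$

Derivation:
LF mapping: 2 4 3 1 7 6 8 5 0
Walk LF starting at row 8, prepending L[row]:
  step 1: row=8, L[8]='$', prepend. Next row=LF[8]=0
  step 2: row=0, L[0]='M', prepend. Next row=LF[0]=2
  step 3: row=2, L[2]='X', prepend. Next row=LF[2]=3
  step 4: row=3, L[3]='4', prepend. Next row=LF[3]=1
  step 5: row=1, L[1]='a', prepend. Next row=LF[1]=4
  step 6: row=4, L[4]='r', prepend. Next row=LF[4]=7
  step 7: row=7, L[7]='b', prepend. Next row=LF[7]=5
  step 8: row=5, L[5]='e', prepend. Next row=LF[5]=6
  step 9: row=6, L[6]='z', prepend. Next row=LF[6]=8
Reversed output: zebra4XM$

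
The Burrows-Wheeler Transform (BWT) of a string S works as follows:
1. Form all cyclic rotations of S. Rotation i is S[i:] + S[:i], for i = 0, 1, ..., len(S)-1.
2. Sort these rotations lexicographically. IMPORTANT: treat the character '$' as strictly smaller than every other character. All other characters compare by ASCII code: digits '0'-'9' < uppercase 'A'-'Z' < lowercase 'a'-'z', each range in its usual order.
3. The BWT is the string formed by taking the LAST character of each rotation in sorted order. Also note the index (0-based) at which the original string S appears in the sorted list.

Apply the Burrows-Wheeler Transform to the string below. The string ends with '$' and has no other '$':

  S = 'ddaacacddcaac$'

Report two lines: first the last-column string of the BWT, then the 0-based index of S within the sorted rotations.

All 14 rotations (rotation i = S[i:]+S[:i]):
  rot[0] = ddaacacddcaac$
  rot[1] = daacacddcaac$d
  rot[2] = aacacddcaac$dd
  rot[3] = acacddcaac$dda
  rot[4] = cacddcaac$ddaa
  rot[5] = acddcaac$ddaac
  rot[6] = cddcaac$ddaaca
  rot[7] = ddcaac$ddaacac
  rot[8] = dcaac$ddaacacd
  rot[9] = caac$ddaacacdd
  rot[10] = aac$ddaacacddc
  rot[11] = ac$ddaacacddca
  rot[12] = c$ddaacacddcaa
  rot[13] = $ddaacacddcaac
Sorted (with $ < everything):
  sorted[0] = $ddaacacddcaac  (last char: 'c')
  sorted[1] = aac$ddaacacddc  (last char: 'c')
  sorted[2] = aacacddcaac$dd  (last char: 'd')
  sorted[3] = ac$ddaacacddca  (last char: 'a')
  sorted[4] = acacddcaac$dda  (last char: 'a')
  sorted[5] = acddcaac$ddaac  (last char: 'c')
  sorted[6] = c$ddaacacddcaa  (last char: 'a')
  sorted[7] = caac$ddaacacdd  (last char: 'd')
  sorted[8] = cacddcaac$ddaa  (last char: 'a')
  sorted[9] = cddcaac$ddaaca  (last char: 'a')
  sorted[10] = daacacddcaac$d  (last char: 'd')
  sorted[11] = dcaac$ddaacacd  (last char: 'd')
  sorted[12] = ddaacacddcaac$  (last char: '$')
  sorted[13] = ddcaac$ddaacac  (last char: 'c')
Last column: ccdaacadaadd$c
Original string S is at sorted index 12

Answer: ccdaacadaadd$c
12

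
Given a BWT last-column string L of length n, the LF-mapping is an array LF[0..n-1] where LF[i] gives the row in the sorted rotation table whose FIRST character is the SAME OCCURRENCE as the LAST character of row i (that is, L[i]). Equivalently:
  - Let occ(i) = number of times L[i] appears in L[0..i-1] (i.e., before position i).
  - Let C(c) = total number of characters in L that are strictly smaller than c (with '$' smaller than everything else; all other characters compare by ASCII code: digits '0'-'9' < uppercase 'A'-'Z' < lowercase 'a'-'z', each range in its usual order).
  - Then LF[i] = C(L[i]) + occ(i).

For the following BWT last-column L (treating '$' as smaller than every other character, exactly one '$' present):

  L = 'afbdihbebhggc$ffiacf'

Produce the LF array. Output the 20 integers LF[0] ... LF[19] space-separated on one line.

Char counts: '$':1, 'a':2, 'b':3, 'c':2, 'd':1, 'e':1, 'f':4, 'g':2, 'h':2, 'i':2
C (first-col start): C('$')=0, C('a')=1, C('b')=3, C('c')=6, C('d')=8, C('e')=9, C('f')=10, C('g')=14, C('h')=16, C('i')=18
L[0]='a': occ=0, LF[0]=C('a')+0=1+0=1
L[1]='f': occ=0, LF[1]=C('f')+0=10+0=10
L[2]='b': occ=0, LF[2]=C('b')+0=3+0=3
L[3]='d': occ=0, LF[3]=C('d')+0=8+0=8
L[4]='i': occ=0, LF[4]=C('i')+0=18+0=18
L[5]='h': occ=0, LF[5]=C('h')+0=16+0=16
L[6]='b': occ=1, LF[6]=C('b')+1=3+1=4
L[7]='e': occ=0, LF[7]=C('e')+0=9+0=9
L[8]='b': occ=2, LF[8]=C('b')+2=3+2=5
L[9]='h': occ=1, LF[9]=C('h')+1=16+1=17
L[10]='g': occ=0, LF[10]=C('g')+0=14+0=14
L[11]='g': occ=1, LF[11]=C('g')+1=14+1=15
L[12]='c': occ=0, LF[12]=C('c')+0=6+0=6
L[13]='$': occ=0, LF[13]=C('$')+0=0+0=0
L[14]='f': occ=1, LF[14]=C('f')+1=10+1=11
L[15]='f': occ=2, LF[15]=C('f')+2=10+2=12
L[16]='i': occ=1, LF[16]=C('i')+1=18+1=19
L[17]='a': occ=1, LF[17]=C('a')+1=1+1=2
L[18]='c': occ=1, LF[18]=C('c')+1=6+1=7
L[19]='f': occ=3, LF[19]=C('f')+3=10+3=13

Answer: 1 10 3 8 18 16 4 9 5 17 14 15 6 0 11 12 19 2 7 13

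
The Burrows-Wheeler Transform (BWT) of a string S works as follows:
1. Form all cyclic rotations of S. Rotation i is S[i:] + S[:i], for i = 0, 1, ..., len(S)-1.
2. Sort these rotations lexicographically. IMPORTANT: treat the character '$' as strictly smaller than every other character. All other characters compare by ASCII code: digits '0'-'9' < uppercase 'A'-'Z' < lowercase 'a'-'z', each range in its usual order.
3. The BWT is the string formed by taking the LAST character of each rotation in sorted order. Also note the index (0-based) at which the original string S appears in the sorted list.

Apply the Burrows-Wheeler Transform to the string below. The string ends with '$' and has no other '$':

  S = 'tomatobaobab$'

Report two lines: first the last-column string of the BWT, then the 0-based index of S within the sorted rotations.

All 13 rotations (rotation i = S[i:]+S[:i]):
  rot[0] = tomatobaobab$
  rot[1] = omatobaobab$t
  rot[2] = matobaobab$to
  rot[3] = atobaobab$tom
  rot[4] = tobaobab$toma
  rot[5] = obaobab$tomat
  rot[6] = baobab$tomato
  rot[7] = aobab$tomatob
  rot[8] = obab$tomatoba
  rot[9] = bab$tomatobao
  rot[10] = ab$tomatobaob
  rot[11] = b$tomatobaoba
  rot[12] = $tomatobaobab
Sorted (with $ < everything):
  sorted[0] = $tomatobaobab  (last char: 'b')
  sorted[1] = ab$tomatobaob  (last char: 'b')
  sorted[2] = aobab$tomatob  (last char: 'b')
  sorted[3] = atobaobab$tom  (last char: 'm')
  sorted[4] = b$tomatobaoba  (last char: 'a')
  sorted[5] = bab$tomatobao  (last char: 'o')
  sorted[6] = baobab$tomato  (last char: 'o')
  sorted[7] = matobaobab$to  (last char: 'o')
  sorted[8] = obab$tomatoba  (last char: 'a')
  sorted[9] = obaobab$tomat  (last char: 't')
  sorted[10] = omatobaobab$t  (last char: 't')
  sorted[11] = tobaobab$toma  (last char: 'a')
  sorted[12] = tomatobaobab$  (last char: '$')
Last column: bbbmaoooatta$
Original string S is at sorted index 12

Answer: bbbmaoooatta$
12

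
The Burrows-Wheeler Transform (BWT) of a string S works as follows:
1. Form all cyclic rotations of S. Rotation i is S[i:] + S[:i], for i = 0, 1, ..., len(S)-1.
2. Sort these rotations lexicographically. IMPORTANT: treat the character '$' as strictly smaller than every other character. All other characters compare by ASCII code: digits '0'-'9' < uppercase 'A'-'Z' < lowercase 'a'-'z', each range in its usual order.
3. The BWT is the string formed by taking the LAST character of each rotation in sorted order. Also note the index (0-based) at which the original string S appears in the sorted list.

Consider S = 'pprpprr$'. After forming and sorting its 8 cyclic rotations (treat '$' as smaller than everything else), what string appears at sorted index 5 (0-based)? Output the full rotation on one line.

All 8 rotations (rotation i = S[i:]+S[:i]):
  rot[0] = pprpprr$
  rot[1] = prpprr$p
  rot[2] = rpprr$pp
  rot[3] = pprr$ppr
  rot[4] = prr$pprp
  rot[5] = rr$pprpp
  rot[6] = r$pprppr
  rot[7] = $pprpprr
Sorted (with $ < everything):
  sorted[0] = $pprpprr
  sorted[1] = pprpprr$
  sorted[2] = pprr$ppr
  sorted[3] = prpprr$p
  sorted[4] = prr$pprp
  sorted[5] = r$pprppr
  sorted[6] = rpprr$pp
  sorted[7] = rr$pprpp
sorted[5] = r$pprppr

Answer: r$pprppr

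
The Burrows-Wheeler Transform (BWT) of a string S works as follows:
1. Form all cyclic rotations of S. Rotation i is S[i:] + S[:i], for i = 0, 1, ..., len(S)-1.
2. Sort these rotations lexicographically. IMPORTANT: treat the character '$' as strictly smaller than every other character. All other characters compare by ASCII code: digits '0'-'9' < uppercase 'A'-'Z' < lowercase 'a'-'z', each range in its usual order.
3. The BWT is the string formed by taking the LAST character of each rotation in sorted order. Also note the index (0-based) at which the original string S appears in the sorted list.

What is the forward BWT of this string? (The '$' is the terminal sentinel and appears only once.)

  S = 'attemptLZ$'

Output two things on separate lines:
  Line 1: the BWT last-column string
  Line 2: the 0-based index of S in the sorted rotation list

Answer: ZtL$tempta
3

Derivation:
All 10 rotations (rotation i = S[i:]+S[:i]):
  rot[0] = attemptLZ$
  rot[1] = ttemptLZ$a
  rot[2] = temptLZ$at
  rot[3] = emptLZ$att
  rot[4] = mptLZ$atte
  rot[5] = ptLZ$attem
  rot[6] = tLZ$attemp
  rot[7] = LZ$attempt
  rot[8] = Z$attemptL
  rot[9] = $attemptLZ
Sorted (with $ < everything):
  sorted[0] = $attemptLZ  (last char: 'Z')
  sorted[1] = LZ$attempt  (last char: 't')
  sorted[2] = Z$attemptL  (last char: 'L')
  sorted[3] = attemptLZ$  (last char: '$')
  sorted[4] = emptLZ$att  (last char: 't')
  sorted[5] = mptLZ$atte  (last char: 'e')
  sorted[6] = ptLZ$attem  (last char: 'm')
  sorted[7] = tLZ$attemp  (last char: 'p')
  sorted[8] = temptLZ$at  (last char: 't')
  sorted[9] = ttemptLZ$a  (last char: 'a')
Last column: ZtL$tempta
Original string S is at sorted index 3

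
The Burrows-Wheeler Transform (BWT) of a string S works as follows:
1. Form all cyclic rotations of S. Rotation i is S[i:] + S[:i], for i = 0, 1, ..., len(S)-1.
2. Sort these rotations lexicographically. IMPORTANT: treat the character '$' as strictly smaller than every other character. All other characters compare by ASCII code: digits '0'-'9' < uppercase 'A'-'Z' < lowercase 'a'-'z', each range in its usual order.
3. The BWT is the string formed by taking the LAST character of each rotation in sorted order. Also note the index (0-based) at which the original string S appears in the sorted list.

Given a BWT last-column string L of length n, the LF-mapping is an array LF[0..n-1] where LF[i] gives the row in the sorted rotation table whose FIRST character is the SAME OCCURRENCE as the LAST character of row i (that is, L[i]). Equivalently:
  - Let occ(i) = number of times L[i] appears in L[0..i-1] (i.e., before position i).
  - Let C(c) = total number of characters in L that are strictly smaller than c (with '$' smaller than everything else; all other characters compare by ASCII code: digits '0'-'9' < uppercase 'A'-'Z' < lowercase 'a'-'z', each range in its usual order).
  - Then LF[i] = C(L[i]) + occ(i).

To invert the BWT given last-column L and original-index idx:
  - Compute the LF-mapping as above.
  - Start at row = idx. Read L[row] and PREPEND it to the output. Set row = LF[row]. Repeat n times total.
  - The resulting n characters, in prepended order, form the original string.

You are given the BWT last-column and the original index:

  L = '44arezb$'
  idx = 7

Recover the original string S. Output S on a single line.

Answer: zebra44$

Derivation:
LF mapping: 1 2 3 6 5 7 4 0
Walk LF starting at row 7, prepending L[row]:
  step 1: row=7, L[7]='$', prepend. Next row=LF[7]=0
  step 2: row=0, L[0]='4', prepend. Next row=LF[0]=1
  step 3: row=1, L[1]='4', prepend. Next row=LF[1]=2
  step 4: row=2, L[2]='a', prepend. Next row=LF[2]=3
  step 5: row=3, L[3]='r', prepend. Next row=LF[3]=6
  step 6: row=6, L[6]='b', prepend. Next row=LF[6]=4
  step 7: row=4, L[4]='e', prepend. Next row=LF[4]=5
  step 8: row=5, L[5]='z', prepend. Next row=LF[5]=7
Reversed output: zebra44$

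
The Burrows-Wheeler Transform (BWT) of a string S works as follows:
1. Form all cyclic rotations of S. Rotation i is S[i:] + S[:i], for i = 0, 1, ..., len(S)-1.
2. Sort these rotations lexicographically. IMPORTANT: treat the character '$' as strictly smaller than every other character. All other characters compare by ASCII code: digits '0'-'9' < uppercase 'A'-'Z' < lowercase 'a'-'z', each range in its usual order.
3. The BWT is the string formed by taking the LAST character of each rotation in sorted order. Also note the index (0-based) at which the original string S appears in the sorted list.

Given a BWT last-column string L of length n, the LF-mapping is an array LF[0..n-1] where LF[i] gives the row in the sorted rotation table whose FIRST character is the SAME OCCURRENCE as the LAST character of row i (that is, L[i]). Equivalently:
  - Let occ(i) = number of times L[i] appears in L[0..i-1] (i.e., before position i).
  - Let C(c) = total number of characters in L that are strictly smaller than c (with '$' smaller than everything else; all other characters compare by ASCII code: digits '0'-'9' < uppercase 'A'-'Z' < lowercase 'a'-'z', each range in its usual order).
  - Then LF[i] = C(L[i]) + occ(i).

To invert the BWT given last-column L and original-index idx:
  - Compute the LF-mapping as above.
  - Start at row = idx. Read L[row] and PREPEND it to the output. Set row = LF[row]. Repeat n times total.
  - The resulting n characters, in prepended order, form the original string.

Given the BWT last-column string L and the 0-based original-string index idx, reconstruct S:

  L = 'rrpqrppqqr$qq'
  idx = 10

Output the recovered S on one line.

Answer: rppqqrqpqqrr$

Derivation:
LF mapping: 9 10 1 4 11 2 3 5 6 12 0 7 8
Walk LF starting at row 10, prepending L[row]:
  step 1: row=10, L[10]='$', prepend. Next row=LF[10]=0
  step 2: row=0, L[0]='r', prepend. Next row=LF[0]=9
  step 3: row=9, L[9]='r', prepend. Next row=LF[9]=12
  step 4: row=12, L[12]='q', prepend. Next row=LF[12]=8
  step 5: row=8, L[8]='q', prepend. Next row=LF[8]=6
  step 6: row=6, L[6]='p', prepend. Next row=LF[6]=3
  step 7: row=3, L[3]='q', prepend. Next row=LF[3]=4
  step 8: row=4, L[4]='r', prepend. Next row=LF[4]=11
  step 9: row=11, L[11]='q', prepend. Next row=LF[11]=7
  step 10: row=7, L[7]='q', prepend. Next row=LF[7]=5
  step 11: row=5, L[5]='p', prepend. Next row=LF[5]=2
  step 12: row=2, L[2]='p', prepend. Next row=LF[2]=1
  step 13: row=1, L[1]='r', prepend. Next row=LF[1]=10
Reversed output: rppqqrqpqqrr$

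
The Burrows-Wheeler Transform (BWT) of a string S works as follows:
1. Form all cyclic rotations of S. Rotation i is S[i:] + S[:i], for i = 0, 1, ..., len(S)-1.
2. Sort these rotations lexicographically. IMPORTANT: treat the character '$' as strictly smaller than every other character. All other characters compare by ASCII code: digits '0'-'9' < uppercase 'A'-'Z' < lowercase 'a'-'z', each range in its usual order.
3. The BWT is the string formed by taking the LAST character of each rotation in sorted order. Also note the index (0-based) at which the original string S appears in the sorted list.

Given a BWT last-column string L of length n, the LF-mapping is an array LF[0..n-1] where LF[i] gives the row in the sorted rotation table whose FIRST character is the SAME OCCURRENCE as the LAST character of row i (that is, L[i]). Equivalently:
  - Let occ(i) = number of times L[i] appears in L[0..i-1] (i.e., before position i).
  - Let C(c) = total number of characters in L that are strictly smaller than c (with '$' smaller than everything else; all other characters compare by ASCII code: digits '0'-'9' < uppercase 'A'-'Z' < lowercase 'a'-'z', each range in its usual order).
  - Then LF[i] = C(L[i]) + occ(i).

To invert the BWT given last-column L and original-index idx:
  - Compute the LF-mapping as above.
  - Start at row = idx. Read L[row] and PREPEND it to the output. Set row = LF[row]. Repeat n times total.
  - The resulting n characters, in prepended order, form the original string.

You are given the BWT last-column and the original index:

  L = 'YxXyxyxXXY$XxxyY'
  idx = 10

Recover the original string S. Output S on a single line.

Answer: xYxXxxyXxXXYyyY$

Derivation:
LF mapping: 5 8 1 13 9 14 10 2 3 6 0 4 11 12 15 7
Walk LF starting at row 10, prepending L[row]:
  step 1: row=10, L[10]='$', prepend. Next row=LF[10]=0
  step 2: row=0, L[0]='Y', prepend. Next row=LF[0]=5
  step 3: row=5, L[5]='y', prepend. Next row=LF[5]=14
  step 4: row=14, L[14]='y', prepend. Next row=LF[14]=15
  step 5: row=15, L[15]='Y', prepend. Next row=LF[15]=7
  step 6: row=7, L[7]='X', prepend. Next row=LF[7]=2
  step 7: row=2, L[2]='X', prepend. Next row=LF[2]=1
  step 8: row=1, L[1]='x', prepend. Next row=LF[1]=8
  step 9: row=8, L[8]='X', prepend. Next row=LF[8]=3
  step 10: row=3, L[3]='y', prepend. Next row=LF[3]=13
  step 11: row=13, L[13]='x', prepend. Next row=LF[13]=12
  step 12: row=12, L[12]='x', prepend. Next row=LF[12]=11
  step 13: row=11, L[11]='X', prepend. Next row=LF[11]=4
  step 14: row=4, L[4]='x', prepend. Next row=LF[4]=9
  step 15: row=9, L[9]='Y', prepend. Next row=LF[9]=6
  step 16: row=6, L[6]='x', prepend. Next row=LF[6]=10
Reversed output: xYxXxxyXxXXYyyY$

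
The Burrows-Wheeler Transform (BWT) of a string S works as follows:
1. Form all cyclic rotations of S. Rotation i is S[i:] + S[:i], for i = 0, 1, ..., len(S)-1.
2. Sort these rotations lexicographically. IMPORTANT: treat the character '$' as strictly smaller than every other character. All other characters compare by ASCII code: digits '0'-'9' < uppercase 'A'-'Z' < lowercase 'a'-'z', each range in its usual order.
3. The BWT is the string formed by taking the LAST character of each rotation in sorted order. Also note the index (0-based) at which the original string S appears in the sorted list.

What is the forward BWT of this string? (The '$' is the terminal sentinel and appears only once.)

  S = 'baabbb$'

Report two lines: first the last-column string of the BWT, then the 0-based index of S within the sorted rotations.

All 7 rotations (rotation i = S[i:]+S[:i]):
  rot[0] = baabbb$
  rot[1] = aabbb$b
  rot[2] = abbb$ba
  rot[3] = bbb$baa
  rot[4] = bb$baab
  rot[5] = b$baabb
  rot[6] = $baabbb
Sorted (with $ < everything):
  sorted[0] = $baabbb  (last char: 'b')
  sorted[1] = aabbb$b  (last char: 'b')
  sorted[2] = abbb$ba  (last char: 'a')
  sorted[3] = b$baabb  (last char: 'b')
  sorted[4] = baabbb$  (last char: '$')
  sorted[5] = bb$baab  (last char: 'b')
  sorted[6] = bbb$baa  (last char: 'a')
Last column: bbab$ba
Original string S is at sorted index 4

Answer: bbab$ba
4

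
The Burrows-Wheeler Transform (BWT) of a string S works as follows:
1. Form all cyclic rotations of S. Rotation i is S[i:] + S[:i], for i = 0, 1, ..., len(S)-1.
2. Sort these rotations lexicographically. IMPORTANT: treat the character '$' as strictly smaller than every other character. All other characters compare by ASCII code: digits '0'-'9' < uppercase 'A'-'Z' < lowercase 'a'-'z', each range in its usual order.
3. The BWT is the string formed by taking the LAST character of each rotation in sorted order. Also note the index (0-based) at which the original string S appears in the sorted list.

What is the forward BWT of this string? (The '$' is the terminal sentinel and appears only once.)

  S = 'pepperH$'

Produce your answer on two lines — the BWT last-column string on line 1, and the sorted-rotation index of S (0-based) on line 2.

Answer: Hrpp$pee
4

Derivation:
All 8 rotations (rotation i = S[i:]+S[:i]):
  rot[0] = pepperH$
  rot[1] = epperH$p
  rot[2] = pperH$pe
  rot[3] = perH$pep
  rot[4] = erH$pepp
  rot[5] = rH$peppe
  rot[6] = H$pepper
  rot[7] = $pepperH
Sorted (with $ < everything):
  sorted[0] = $pepperH  (last char: 'H')
  sorted[1] = H$pepper  (last char: 'r')
  sorted[2] = epperH$p  (last char: 'p')
  sorted[3] = erH$pepp  (last char: 'p')
  sorted[4] = pepperH$  (last char: '$')
  sorted[5] = perH$pep  (last char: 'p')
  sorted[6] = pperH$pe  (last char: 'e')
  sorted[7] = rH$peppe  (last char: 'e')
Last column: Hrpp$pee
Original string S is at sorted index 4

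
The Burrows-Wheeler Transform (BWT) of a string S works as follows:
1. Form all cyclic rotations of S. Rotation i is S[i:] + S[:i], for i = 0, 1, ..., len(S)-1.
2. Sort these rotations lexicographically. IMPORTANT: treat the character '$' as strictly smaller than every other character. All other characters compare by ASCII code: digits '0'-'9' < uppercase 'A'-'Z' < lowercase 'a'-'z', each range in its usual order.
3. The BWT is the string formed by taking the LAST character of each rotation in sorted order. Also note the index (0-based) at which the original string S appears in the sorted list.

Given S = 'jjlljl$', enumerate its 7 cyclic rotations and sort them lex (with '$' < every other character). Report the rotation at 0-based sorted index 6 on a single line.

Answer: lljl$jj

Derivation:
All 7 rotations (rotation i = S[i:]+S[:i]):
  rot[0] = jjlljl$
  rot[1] = jlljl$j
  rot[2] = lljl$jj
  rot[3] = ljl$jjl
  rot[4] = jl$jjll
  rot[5] = l$jjllj
  rot[6] = $jjlljl
Sorted (with $ < everything):
  sorted[0] = $jjlljl
  sorted[1] = jjlljl$
  sorted[2] = jl$jjll
  sorted[3] = jlljl$j
  sorted[4] = l$jjllj
  sorted[5] = ljl$jjl
  sorted[6] = lljl$jj
sorted[6] = lljl$jj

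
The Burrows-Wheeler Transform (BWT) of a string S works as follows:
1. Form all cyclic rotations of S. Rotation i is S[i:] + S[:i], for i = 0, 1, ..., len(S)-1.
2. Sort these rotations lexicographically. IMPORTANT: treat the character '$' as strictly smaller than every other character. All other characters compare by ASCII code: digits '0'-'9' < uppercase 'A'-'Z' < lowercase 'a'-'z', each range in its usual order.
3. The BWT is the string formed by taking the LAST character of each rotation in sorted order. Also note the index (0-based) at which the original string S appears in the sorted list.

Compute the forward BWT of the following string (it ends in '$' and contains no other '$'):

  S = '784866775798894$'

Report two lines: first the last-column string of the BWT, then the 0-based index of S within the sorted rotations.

Answer: 49878676$5749887
8

Derivation:
All 16 rotations (rotation i = S[i:]+S[:i]):
  rot[0] = 784866775798894$
  rot[1] = 84866775798894$7
  rot[2] = 4866775798894$78
  rot[3] = 866775798894$784
  rot[4] = 66775798894$7848
  rot[5] = 6775798894$78486
  rot[6] = 775798894$784866
  rot[7] = 75798894$7848667
  rot[8] = 5798894$78486677
  rot[9] = 798894$784866775
  rot[10] = 98894$7848667757
  rot[11] = 8894$78486677579
  rot[12] = 894$784866775798
  rot[13] = 94$7848667757988
  rot[14] = 4$78486677579889
  rot[15] = $784866775798894
Sorted (with $ < everything):
  sorted[0] = $784866775798894  (last char: '4')
  sorted[1] = 4$78486677579889  (last char: '9')
  sorted[2] = 4866775798894$78  (last char: '8')
  sorted[3] = 5798894$78486677  (last char: '7')
  sorted[4] = 66775798894$7848  (last char: '8')
  sorted[5] = 6775798894$78486  (last char: '6')
  sorted[6] = 75798894$7848667  (last char: '7')
  sorted[7] = 775798894$784866  (last char: '6')
  sorted[8] = 784866775798894$  (last char: '$')
  sorted[9] = 798894$784866775  (last char: '5')
  sorted[10] = 84866775798894$7  (last char: '7')
  sorted[11] = 866775798894$784  (last char: '4')
  sorted[12] = 8894$78486677579  (last char: '9')
  sorted[13] = 894$784866775798  (last char: '8')
  sorted[14] = 94$7848667757988  (last char: '8')
  sorted[15] = 98894$7848667757  (last char: '7')
Last column: 49878676$5749887
Original string S is at sorted index 8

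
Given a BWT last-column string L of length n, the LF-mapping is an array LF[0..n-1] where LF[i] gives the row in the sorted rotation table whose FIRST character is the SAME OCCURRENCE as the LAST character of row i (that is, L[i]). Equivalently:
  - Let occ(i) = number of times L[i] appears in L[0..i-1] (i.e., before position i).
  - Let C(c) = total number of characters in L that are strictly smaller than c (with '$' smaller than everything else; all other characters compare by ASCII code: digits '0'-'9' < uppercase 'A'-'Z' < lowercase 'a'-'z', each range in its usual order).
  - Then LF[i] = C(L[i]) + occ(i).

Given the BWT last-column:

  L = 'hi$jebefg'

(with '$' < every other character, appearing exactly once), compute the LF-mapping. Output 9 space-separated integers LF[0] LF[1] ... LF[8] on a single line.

Char counts: '$':1, 'b':1, 'e':2, 'f':1, 'g':1, 'h':1, 'i':1, 'j':1
C (first-col start): C('$')=0, C('b')=1, C('e')=2, C('f')=4, C('g')=5, C('h')=6, C('i')=7, C('j')=8
L[0]='h': occ=0, LF[0]=C('h')+0=6+0=6
L[1]='i': occ=0, LF[1]=C('i')+0=7+0=7
L[2]='$': occ=0, LF[2]=C('$')+0=0+0=0
L[3]='j': occ=0, LF[3]=C('j')+0=8+0=8
L[4]='e': occ=0, LF[4]=C('e')+0=2+0=2
L[5]='b': occ=0, LF[5]=C('b')+0=1+0=1
L[6]='e': occ=1, LF[6]=C('e')+1=2+1=3
L[7]='f': occ=0, LF[7]=C('f')+0=4+0=4
L[8]='g': occ=0, LF[8]=C('g')+0=5+0=5

Answer: 6 7 0 8 2 1 3 4 5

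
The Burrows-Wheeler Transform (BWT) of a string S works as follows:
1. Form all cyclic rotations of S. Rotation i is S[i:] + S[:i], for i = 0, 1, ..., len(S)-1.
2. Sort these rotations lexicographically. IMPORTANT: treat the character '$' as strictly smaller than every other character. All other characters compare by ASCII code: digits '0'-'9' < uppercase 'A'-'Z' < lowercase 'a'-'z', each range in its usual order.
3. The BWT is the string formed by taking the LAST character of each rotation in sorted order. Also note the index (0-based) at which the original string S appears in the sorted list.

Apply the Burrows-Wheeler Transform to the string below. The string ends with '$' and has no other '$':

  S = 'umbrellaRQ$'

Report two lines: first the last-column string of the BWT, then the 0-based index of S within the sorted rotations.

All 11 rotations (rotation i = S[i:]+S[:i]):
  rot[0] = umbrellaRQ$
  rot[1] = mbrellaRQ$u
  rot[2] = brellaRQ$um
  rot[3] = rellaRQ$umb
  rot[4] = ellaRQ$umbr
  rot[5] = llaRQ$umbre
  rot[6] = laRQ$umbrel
  rot[7] = aRQ$umbrell
  rot[8] = RQ$umbrella
  rot[9] = Q$umbrellaR
  rot[10] = $umbrellaRQ
Sorted (with $ < everything):
  sorted[0] = $umbrellaRQ  (last char: 'Q')
  sorted[1] = Q$umbrellaR  (last char: 'R')
  sorted[2] = RQ$umbrella  (last char: 'a')
  sorted[3] = aRQ$umbrell  (last char: 'l')
  sorted[4] = brellaRQ$um  (last char: 'm')
  sorted[5] = ellaRQ$umbr  (last char: 'r')
  sorted[6] = laRQ$umbrel  (last char: 'l')
  sorted[7] = llaRQ$umbre  (last char: 'e')
  sorted[8] = mbrellaRQ$u  (last char: 'u')
  sorted[9] = rellaRQ$umb  (last char: 'b')
  sorted[10] = umbrellaRQ$  (last char: '$')
Last column: QRalmrleub$
Original string S is at sorted index 10

Answer: QRalmrleub$
10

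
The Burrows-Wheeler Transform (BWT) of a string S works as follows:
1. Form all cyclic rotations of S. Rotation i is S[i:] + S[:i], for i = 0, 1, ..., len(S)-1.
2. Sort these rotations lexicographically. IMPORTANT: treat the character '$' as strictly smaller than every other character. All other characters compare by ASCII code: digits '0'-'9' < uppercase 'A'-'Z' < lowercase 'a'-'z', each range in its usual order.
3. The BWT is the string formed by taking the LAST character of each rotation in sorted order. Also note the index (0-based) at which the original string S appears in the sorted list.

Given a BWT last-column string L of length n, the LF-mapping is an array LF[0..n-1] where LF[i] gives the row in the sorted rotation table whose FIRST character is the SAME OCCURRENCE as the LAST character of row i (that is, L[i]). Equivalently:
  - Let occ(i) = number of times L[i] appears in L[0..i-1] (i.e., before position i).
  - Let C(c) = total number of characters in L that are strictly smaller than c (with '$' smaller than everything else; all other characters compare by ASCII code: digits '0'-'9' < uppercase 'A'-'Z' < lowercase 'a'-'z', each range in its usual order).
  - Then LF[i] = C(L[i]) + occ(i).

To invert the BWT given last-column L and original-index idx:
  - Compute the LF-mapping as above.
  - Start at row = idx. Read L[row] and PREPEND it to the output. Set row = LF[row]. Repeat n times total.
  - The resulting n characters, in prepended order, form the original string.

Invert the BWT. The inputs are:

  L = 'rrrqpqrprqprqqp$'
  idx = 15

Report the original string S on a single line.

Answer: rrpprqrpqqrqqpr$

Derivation:
LF mapping: 10 11 12 5 1 6 13 2 14 7 3 15 8 9 4 0
Walk LF starting at row 15, prepending L[row]:
  step 1: row=15, L[15]='$', prepend. Next row=LF[15]=0
  step 2: row=0, L[0]='r', prepend. Next row=LF[0]=10
  step 3: row=10, L[10]='p', prepend. Next row=LF[10]=3
  step 4: row=3, L[3]='q', prepend. Next row=LF[3]=5
  step 5: row=5, L[5]='q', prepend. Next row=LF[5]=6
  step 6: row=6, L[6]='r', prepend. Next row=LF[6]=13
  step 7: row=13, L[13]='q', prepend. Next row=LF[13]=9
  step 8: row=9, L[9]='q', prepend. Next row=LF[9]=7
  step 9: row=7, L[7]='p', prepend. Next row=LF[7]=2
  step 10: row=2, L[2]='r', prepend. Next row=LF[2]=12
  step 11: row=12, L[12]='q', prepend. Next row=LF[12]=8
  step 12: row=8, L[8]='r', prepend. Next row=LF[8]=14
  step 13: row=14, L[14]='p', prepend. Next row=LF[14]=4
  step 14: row=4, L[4]='p', prepend. Next row=LF[4]=1
  step 15: row=1, L[1]='r', prepend. Next row=LF[1]=11
  step 16: row=11, L[11]='r', prepend. Next row=LF[11]=15
Reversed output: rrpprqrpqqrqqpr$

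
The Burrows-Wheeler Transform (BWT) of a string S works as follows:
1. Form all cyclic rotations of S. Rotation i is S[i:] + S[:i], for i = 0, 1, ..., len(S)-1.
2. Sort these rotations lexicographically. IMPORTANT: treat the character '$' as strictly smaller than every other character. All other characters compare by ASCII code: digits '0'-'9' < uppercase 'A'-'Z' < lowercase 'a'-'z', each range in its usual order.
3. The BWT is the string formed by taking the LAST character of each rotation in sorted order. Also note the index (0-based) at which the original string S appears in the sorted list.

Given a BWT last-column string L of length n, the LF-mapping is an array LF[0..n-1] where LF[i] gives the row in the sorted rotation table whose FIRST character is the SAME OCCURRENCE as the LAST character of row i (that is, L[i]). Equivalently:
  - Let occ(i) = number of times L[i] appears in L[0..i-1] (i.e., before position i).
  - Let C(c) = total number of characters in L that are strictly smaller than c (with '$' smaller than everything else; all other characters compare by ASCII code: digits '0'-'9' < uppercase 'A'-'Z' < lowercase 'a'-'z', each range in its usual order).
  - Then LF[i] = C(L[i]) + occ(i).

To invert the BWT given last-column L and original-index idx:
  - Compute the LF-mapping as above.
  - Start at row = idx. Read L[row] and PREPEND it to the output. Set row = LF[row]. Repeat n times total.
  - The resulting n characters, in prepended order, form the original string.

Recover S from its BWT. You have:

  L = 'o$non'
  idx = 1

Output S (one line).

LF mapping: 3 0 1 4 2
Walk LF starting at row 1, prepending L[row]:
  step 1: row=1, L[1]='$', prepend. Next row=LF[1]=0
  step 2: row=0, L[0]='o', prepend. Next row=LF[0]=3
  step 3: row=3, L[3]='o', prepend. Next row=LF[3]=4
  step 4: row=4, L[4]='n', prepend. Next row=LF[4]=2
  step 5: row=2, L[2]='n', prepend. Next row=LF[2]=1
Reversed output: nnoo$

Answer: nnoo$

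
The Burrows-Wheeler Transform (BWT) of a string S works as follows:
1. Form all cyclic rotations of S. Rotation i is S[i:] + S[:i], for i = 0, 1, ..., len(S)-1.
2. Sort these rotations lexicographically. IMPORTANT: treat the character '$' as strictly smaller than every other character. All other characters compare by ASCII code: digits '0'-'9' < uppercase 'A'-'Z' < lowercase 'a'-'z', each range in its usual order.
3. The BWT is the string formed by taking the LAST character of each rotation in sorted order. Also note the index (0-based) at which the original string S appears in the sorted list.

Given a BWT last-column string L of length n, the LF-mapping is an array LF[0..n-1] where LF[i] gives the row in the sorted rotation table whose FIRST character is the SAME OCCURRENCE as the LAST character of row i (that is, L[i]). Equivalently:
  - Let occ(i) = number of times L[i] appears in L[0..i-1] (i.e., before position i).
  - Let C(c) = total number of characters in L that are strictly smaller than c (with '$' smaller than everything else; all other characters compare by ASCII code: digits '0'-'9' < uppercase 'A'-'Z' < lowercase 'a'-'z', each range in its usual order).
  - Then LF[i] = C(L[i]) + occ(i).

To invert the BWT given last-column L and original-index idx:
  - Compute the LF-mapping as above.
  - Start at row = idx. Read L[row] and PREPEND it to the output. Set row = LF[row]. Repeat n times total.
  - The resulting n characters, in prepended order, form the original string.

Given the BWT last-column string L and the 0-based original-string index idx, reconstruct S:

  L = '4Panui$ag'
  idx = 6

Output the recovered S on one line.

Answer: iguanaP4$

Derivation:
LF mapping: 1 2 3 7 8 6 0 4 5
Walk LF starting at row 6, prepending L[row]:
  step 1: row=6, L[6]='$', prepend. Next row=LF[6]=0
  step 2: row=0, L[0]='4', prepend. Next row=LF[0]=1
  step 3: row=1, L[1]='P', prepend. Next row=LF[1]=2
  step 4: row=2, L[2]='a', prepend. Next row=LF[2]=3
  step 5: row=3, L[3]='n', prepend. Next row=LF[3]=7
  step 6: row=7, L[7]='a', prepend. Next row=LF[7]=4
  step 7: row=4, L[4]='u', prepend. Next row=LF[4]=8
  step 8: row=8, L[8]='g', prepend. Next row=LF[8]=5
  step 9: row=5, L[5]='i', prepend. Next row=LF[5]=6
Reversed output: iguanaP4$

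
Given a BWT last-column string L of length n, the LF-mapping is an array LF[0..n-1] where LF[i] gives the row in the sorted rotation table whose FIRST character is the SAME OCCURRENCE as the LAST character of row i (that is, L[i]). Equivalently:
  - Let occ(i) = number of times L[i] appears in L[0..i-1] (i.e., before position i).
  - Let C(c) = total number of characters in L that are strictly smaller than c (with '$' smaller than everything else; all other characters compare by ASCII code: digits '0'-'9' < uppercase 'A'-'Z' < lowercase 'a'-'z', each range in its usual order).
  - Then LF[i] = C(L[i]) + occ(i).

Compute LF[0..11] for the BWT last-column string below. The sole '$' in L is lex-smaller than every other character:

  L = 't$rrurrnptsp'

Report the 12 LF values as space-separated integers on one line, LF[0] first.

Answer: 9 0 4 5 11 6 7 1 2 10 8 3

Derivation:
Char counts: '$':1, 'n':1, 'p':2, 'r':4, 's':1, 't':2, 'u':1
C (first-col start): C('$')=0, C('n')=1, C('p')=2, C('r')=4, C('s')=8, C('t')=9, C('u')=11
L[0]='t': occ=0, LF[0]=C('t')+0=9+0=9
L[1]='$': occ=0, LF[1]=C('$')+0=0+0=0
L[2]='r': occ=0, LF[2]=C('r')+0=4+0=4
L[3]='r': occ=1, LF[3]=C('r')+1=4+1=5
L[4]='u': occ=0, LF[4]=C('u')+0=11+0=11
L[5]='r': occ=2, LF[5]=C('r')+2=4+2=6
L[6]='r': occ=3, LF[6]=C('r')+3=4+3=7
L[7]='n': occ=0, LF[7]=C('n')+0=1+0=1
L[8]='p': occ=0, LF[8]=C('p')+0=2+0=2
L[9]='t': occ=1, LF[9]=C('t')+1=9+1=10
L[10]='s': occ=0, LF[10]=C('s')+0=8+0=8
L[11]='p': occ=1, LF[11]=C('p')+1=2+1=3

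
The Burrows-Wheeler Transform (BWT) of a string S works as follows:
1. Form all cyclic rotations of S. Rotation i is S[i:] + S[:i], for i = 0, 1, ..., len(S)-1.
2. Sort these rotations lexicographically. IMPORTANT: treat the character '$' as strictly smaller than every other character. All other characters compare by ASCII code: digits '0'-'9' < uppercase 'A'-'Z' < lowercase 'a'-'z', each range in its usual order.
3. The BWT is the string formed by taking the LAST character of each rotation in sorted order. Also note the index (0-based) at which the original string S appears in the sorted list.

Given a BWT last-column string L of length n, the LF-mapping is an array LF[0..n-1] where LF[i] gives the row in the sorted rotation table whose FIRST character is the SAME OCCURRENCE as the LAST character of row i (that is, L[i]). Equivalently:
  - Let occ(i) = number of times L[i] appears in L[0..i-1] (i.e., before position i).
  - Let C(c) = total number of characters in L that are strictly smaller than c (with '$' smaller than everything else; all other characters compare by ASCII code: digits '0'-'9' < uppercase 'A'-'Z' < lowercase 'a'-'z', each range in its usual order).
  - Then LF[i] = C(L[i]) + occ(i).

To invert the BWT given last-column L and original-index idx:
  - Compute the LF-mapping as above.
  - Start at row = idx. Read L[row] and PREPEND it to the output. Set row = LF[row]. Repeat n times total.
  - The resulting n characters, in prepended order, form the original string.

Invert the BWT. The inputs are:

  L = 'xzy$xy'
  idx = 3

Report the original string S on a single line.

Answer: yxyzx$

Derivation:
LF mapping: 1 5 3 0 2 4
Walk LF starting at row 3, prepending L[row]:
  step 1: row=3, L[3]='$', prepend. Next row=LF[3]=0
  step 2: row=0, L[0]='x', prepend. Next row=LF[0]=1
  step 3: row=1, L[1]='z', prepend. Next row=LF[1]=5
  step 4: row=5, L[5]='y', prepend. Next row=LF[5]=4
  step 5: row=4, L[4]='x', prepend. Next row=LF[4]=2
  step 6: row=2, L[2]='y', prepend. Next row=LF[2]=3
Reversed output: yxyzx$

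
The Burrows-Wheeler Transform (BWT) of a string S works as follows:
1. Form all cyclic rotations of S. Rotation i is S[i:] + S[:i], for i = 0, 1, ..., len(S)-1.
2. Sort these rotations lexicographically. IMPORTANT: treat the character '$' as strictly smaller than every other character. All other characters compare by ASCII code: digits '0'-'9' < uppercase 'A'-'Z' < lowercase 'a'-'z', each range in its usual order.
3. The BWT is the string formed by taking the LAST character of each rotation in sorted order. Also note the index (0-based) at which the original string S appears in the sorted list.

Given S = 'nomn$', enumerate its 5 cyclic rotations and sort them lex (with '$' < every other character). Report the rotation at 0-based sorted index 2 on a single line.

Answer: n$nom

Derivation:
All 5 rotations (rotation i = S[i:]+S[:i]):
  rot[0] = nomn$
  rot[1] = omn$n
  rot[2] = mn$no
  rot[3] = n$nom
  rot[4] = $nomn
Sorted (with $ < everything):
  sorted[0] = $nomn
  sorted[1] = mn$no
  sorted[2] = n$nom
  sorted[3] = nomn$
  sorted[4] = omn$n
sorted[2] = n$nom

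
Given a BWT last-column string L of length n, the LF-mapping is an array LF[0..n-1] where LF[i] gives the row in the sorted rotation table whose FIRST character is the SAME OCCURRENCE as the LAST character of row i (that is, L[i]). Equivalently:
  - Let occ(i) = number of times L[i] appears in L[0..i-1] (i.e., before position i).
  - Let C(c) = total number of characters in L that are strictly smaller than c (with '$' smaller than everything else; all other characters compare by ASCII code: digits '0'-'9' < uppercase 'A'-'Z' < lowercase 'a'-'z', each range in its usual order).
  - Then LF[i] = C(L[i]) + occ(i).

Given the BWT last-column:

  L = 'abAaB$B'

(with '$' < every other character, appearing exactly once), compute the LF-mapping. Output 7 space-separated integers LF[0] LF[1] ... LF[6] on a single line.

Char counts: '$':1, 'A':1, 'B':2, 'a':2, 'b':1
C (first-col start): C('$')=0, C('A')=1, C('B')=2, C('a')=4, C('b')=6
L[0]='a': occ=0, LF[0]=C('a')+0=4+0=4
L[1]='b': occ=0, LF[1]=C('b')+0=6+0=6
L[2]='A': occ=0, LF[2]=C('A')+0=1+0=1
L[3]='a': occ=1, LF[3]=C('a')+1=4+1=5
L[4]='B': occ=0, LF[4]=C('B')+0=2+0=2
L[5]='$': occ=0, LF[5]=C('$')+0=0+0=0
L[6]='B': occ=1, LF[6]=C('B')+1=2+1=3

Answer: 4 6 1 5 2 0 3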